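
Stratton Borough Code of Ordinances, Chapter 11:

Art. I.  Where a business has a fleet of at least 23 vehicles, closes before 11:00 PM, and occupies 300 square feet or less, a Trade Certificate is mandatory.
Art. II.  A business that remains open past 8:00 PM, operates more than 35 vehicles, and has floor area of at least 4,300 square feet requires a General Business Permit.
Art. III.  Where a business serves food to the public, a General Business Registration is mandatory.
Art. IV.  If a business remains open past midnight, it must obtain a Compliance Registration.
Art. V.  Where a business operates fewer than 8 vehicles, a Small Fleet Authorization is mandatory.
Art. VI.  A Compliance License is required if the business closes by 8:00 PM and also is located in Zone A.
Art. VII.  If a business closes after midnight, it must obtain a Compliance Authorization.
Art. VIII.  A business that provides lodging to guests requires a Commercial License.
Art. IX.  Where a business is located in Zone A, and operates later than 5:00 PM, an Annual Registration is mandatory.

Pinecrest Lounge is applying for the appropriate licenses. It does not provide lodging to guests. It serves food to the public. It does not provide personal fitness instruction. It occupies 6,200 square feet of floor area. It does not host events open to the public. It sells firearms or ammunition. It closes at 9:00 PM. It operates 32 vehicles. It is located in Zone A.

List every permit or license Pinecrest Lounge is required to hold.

Art. I. vehicles 32 ≥ 23; closes 9:00 PM, at/before 11:00 PM; floor area 6,200 square feet > 300 square feet → Trade Certificate not required.
Art. II. closes 9:00 PM, after 8:00 PM; vehicles 32 ≤ 35; floor area 6,200 square feet ≥ 4,300 square feet → General Business Permit not required.
Art. III. serves food to the public → General Business Registration required.
Art. IV. closes 9:00 PM, at/before midnight → Compliance Registration not required.
Art. V. vehicles 32 ≥ 8 → Small Fleet Authorization not required.
Art. VI. closes 9:00 PM, after 8:00 PM; is located in Zone A → Compliance License not required.
Art. VII. closes 9:00 PM, at/before midnight → Compliance Authorization not required.
Art. VIII. does not provide lodging to guests → Commercial License not required.
Art. IX. is located in Zone A; closes 9:00 PM, after 5:00 PM → Annual Registration required.

Annual Registration, General Business Registration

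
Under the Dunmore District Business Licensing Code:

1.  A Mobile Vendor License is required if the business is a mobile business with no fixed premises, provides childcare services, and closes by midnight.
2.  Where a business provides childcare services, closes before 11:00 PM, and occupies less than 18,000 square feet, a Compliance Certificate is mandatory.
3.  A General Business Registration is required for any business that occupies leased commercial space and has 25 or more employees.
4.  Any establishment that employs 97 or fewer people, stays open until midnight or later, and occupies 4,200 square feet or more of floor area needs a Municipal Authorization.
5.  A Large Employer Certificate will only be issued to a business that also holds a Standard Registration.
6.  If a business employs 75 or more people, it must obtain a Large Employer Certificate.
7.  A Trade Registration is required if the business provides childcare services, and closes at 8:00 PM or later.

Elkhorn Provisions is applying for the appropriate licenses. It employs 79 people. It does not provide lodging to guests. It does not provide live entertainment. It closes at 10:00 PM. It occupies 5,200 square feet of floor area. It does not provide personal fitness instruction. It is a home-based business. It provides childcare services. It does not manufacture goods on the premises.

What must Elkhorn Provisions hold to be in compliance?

1. is a home-based business (not: is a mobile business with no fixed premises); provides childcare services; closes 10:00 PM, at/before midnight → Mobile Vendor License not required.
2. provides childcare services; closes 10:00 PM, at/before 11:00 PM; floor area 5,200 square feet < 18,000 square feet → Compliance Certificate required.
3. is a home-based business (not: occupies leased commercial space); employees 79 ≥ 25 → General Business Registration not required.
4. employees 79 ≤ 97; closes 10:00 PM, at/before midnight; floor area 5,200 square feet ≥ 4,200 square feet → Municipal Authorization not required.
5. Large Employer Certificate is required → Standard Registration also required.
6. employees 79 ≥ 75 → Large Employer Certificate required.
7. provides childcare services; closes 10:00 PM, after 8:00 PM → Trade Registration required.

Compliance Certificate, Large Employer Certificate, Standard Registration, Trade Registration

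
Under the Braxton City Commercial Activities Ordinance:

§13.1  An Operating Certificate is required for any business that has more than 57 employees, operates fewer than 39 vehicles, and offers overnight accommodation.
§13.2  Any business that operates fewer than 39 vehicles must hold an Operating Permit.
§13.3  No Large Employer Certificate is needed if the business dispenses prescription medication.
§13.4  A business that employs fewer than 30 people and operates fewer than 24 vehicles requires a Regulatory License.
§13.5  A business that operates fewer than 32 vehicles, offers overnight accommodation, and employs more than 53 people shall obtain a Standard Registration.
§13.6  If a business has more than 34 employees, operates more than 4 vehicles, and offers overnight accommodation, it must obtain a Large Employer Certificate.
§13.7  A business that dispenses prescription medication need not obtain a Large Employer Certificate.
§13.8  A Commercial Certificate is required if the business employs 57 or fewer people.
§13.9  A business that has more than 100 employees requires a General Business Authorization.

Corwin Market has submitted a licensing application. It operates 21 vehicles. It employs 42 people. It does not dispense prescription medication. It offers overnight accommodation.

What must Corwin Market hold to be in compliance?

§13.1 employees 42 ≤ 57; vehicles 21 < 39; offers overnight accommodation → Operating Certificate not required.
§13.2 vehicles 21 < 39 → Operating Permit required.
§13.3 does not dispense prescription medication → Large Employer Certificate exemption does not apply.
§13.4 employees 42 ≥ 30; vehicles 21 < 24 → Regulatory License not required.
§13.5 vehicles 21 < 32; offers overnight accommodation; employees 42 ≤ 53 → Standard Registration not required.
§13.6 employees 42 > 34; vehicles 21 > 4; offers overnight accommodation → Large Employer Certificate required.
§13.7 does not dispense prescription medication → Large Employer Certificate exemption does not apply.
§13.8 employees 42 ≤ 57 → Commercial Certificate required.
§13.9 employees 42 ≤ 100 → General Business Authorization not required.

Commercial Certificate, Large Employer Certificate, Operating Permit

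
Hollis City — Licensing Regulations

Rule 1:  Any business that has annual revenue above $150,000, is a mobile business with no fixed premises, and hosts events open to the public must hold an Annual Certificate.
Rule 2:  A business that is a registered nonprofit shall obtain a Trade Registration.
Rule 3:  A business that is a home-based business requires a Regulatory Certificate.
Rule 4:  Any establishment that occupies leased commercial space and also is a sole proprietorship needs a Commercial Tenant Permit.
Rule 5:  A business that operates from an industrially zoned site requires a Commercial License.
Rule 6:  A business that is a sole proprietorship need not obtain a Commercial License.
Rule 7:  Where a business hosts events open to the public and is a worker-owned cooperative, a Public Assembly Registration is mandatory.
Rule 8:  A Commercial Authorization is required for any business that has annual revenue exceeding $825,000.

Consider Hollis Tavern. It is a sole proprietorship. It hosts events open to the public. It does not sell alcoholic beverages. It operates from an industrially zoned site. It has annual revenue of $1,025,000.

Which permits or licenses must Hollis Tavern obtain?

Commercial Authorization

Rule 1: revenue $1,025,000 > $150,000; operates from an industrially zoned site (not: is a mobile business with no fixed premises); hosts events open to the public → Annual Certificate not required.
Rule 2: is a sole proprietorship (not: is a registered nonprofit) → Trade Registration not required.
Rule 3: operates from an industrially zoned site (not: is a home-based business) → Regulatory Certificate not required.
Rule 4: operates from an industrially zoned site (not: occupies leased commercial space); is a sole proprietorship → Commercial Tenant Permit not required.
Rule 5: operates from an industrially zoned site → Commercial License required.
Rule 6: is a sole proprietorship → exempt from Commercial License.
Rule 7: hosts events open to the public; is a sole proprietorship (not: is a worker-owned cooperative) → Public Assembly Registration not required.
Rule 8: revenue $1,025,000 > $825,000 → Commercial Authorization required.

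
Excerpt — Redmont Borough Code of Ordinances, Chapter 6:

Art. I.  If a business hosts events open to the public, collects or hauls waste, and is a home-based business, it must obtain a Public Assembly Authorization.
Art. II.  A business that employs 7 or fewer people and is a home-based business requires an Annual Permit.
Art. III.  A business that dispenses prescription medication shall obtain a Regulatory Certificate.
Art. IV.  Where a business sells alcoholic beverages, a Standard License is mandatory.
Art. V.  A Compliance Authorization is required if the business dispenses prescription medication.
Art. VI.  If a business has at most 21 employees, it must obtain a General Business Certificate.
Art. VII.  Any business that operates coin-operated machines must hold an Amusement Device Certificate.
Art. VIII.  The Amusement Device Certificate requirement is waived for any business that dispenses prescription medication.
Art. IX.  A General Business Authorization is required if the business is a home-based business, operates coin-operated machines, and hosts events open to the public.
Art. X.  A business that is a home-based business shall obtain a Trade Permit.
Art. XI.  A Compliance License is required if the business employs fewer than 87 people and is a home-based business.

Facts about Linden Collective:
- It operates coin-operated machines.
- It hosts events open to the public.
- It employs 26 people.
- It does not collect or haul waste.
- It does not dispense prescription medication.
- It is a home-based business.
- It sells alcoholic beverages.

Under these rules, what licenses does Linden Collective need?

Amusement Device Certificate, Compliance License, General Business Authorization, Standard License, Trade Permit

Art. I. hosts events open to the public; does not collect or haul waste; is a home-based business → Public Assembly Authorization not required.
Art. II. employees 26 > 7; is a home-based business → Annual Permit not required.
Art. III. does not dispense prescription medication → Regulatory Certificate not required.
Art. IV. sells alcoholic beverages → Standard License required.
Art. V. does not dispense prescription medication → Compliance Authorization not required.
Art. VI. employees 26 > 21 → General Business Certificate not required.
Art. VII. operates coin-operated machines → Amusement Device Certificate required.
Art. VIII. does not dispense prescription medication → Amusement Device Certificate exemption does not apply.
Art. IX. is a home-based business; operates coin-operated machines; hosts events open to the public → General Business Authorization required.
Art. X. is a home-based business → Trade Permit required.
Art. XI. employees 26 < 87; is a home-based business → Compliance License required.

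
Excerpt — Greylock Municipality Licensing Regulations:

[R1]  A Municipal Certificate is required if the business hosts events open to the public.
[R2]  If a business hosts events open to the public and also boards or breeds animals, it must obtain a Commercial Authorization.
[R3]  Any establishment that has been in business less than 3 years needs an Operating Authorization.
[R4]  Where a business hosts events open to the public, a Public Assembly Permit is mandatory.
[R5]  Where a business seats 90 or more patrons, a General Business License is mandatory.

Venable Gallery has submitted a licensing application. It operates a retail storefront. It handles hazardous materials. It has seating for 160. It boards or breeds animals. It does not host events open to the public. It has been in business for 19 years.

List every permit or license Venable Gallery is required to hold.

[R1] does not host events open to the public → Municipal Certificate not required.
[R2] does not host events open to the public; boards or breeds animals → Commercial Authorization not required.
[R3] years in business 19 ≥ 3 → Operating Authorization not required.
[R4] does not host events open to the public → Public Assembly Permit not required.
[R5] seating 160 ≥ 90 → General Business License required.

General Business License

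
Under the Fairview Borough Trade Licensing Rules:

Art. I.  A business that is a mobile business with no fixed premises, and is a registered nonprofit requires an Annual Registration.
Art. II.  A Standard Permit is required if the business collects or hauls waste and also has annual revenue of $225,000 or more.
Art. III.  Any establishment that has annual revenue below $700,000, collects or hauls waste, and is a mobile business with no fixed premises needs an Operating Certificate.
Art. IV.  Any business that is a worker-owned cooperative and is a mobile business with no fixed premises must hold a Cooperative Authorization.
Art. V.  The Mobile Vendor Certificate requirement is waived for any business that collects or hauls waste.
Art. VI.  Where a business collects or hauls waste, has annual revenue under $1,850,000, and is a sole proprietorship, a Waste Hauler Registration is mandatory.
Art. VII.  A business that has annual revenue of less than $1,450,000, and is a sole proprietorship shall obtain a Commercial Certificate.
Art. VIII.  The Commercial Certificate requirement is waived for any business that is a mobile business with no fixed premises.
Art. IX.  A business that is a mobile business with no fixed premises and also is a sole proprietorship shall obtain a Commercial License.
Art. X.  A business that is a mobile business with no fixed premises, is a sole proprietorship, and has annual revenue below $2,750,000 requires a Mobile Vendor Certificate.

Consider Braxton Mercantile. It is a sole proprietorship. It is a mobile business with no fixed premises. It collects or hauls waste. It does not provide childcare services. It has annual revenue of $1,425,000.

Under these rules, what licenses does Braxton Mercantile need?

Art. I. is a mobile business with no fixed premises; is a sole proprietorship (not: is a registered nonprofit) → Annual Registration not required.
Art. II. collects or hauls waste; revenue $1,425,000 ≥ $225,000 → Standard Permit required.
Art. III. revenue $1,425,000 ≥ $700,000; collects or hauls waste; is a mobile business with no fixed premises → Operating Certificate not required.
Art. IV. is a sole proprietorship (not: is a worker-owned cooperative); is a mobile business with no fixed premises → Cooperative Authorization not required.
Art. V. collects or hauls waste → exempt from Mobile Vendor Certificate.
Art. VI. collects or hauls waste; revenue $1,425,000 < $1,850,000; is a sole proprietorship → Waste Hauler Registration required.
Art. VII. revenue $1,425,000 < $1,450,000; is a sole proprietorship → Commercial Certificate required.
Art. VIII. is a mobile business with no fixed premises → exempt from Commercial Certificate.
Art. IX. is a mobile business with no fixed premises; is a sole proprietorship → Commercial License required.
Art. X. is a mobile business with no fixed premises; is a sole proprietorship; revenue $1,425,000 < $2,750,000 → Mobile Vendor Certificate required.

Commercial License, Standard Permit, Waste Hauler Registration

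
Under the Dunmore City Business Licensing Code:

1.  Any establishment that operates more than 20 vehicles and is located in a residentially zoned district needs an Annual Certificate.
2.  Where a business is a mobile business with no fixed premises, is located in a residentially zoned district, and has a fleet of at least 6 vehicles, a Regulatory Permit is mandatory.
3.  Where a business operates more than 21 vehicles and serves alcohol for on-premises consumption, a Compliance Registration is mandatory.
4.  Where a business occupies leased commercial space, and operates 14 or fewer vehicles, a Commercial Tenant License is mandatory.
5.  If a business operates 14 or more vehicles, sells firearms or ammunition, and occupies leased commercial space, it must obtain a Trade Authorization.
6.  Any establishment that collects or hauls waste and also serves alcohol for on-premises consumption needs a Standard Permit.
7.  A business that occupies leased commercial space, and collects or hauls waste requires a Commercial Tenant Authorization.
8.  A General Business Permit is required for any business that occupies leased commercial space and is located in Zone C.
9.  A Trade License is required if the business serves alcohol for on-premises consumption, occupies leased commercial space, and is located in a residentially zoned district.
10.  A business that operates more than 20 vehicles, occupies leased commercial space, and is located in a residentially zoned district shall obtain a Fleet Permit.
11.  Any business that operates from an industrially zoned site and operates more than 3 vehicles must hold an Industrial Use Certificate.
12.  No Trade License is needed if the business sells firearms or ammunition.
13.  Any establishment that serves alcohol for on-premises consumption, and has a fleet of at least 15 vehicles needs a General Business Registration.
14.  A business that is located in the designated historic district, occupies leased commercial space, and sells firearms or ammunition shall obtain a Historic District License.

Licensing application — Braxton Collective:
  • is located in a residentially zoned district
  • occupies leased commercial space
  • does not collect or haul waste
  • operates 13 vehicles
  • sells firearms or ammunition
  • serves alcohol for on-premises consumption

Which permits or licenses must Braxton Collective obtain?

1. vehicles 13 ≤ 20; is located in a residentially zoned district → Annual Certificate not required.
2. occupies leased commercial space (not: is a mobile business with no fixed premises); is located in a residentially zoned district; vehicles 13 ≥ 6 → Regulatory Permit not required.
3. vehicles 13 ≤ 21; serves alcohol for on-premises consumption → Compliance Registration not required.
4. occupies leased commercial space; vehicles 13 ≤ 14 → Commercial Tenant License required.
5. vehicles 13 < 14; sells firearms or ammunition; occupies leased commercial space → Trade Authorization not required.
6. does not collect or haul waste; serves alcohol for on-premises consumption → Standard Permit not required.
7. occupies leased commercial space; does not collect or haul waste → Commercial Tenant Authorization not required.
8. occupies leased commercial space; is located in a residentially zoned district (not: is located in Zone C) → General Business Permit not required.
9. serves alcohol for on-premises consumption; occupies leased commercial space; is located in a residentially zoned district → Trade License required.
10. vehicles 13 ≤ 20; occupies leased commercial space; is located in a residentially zoned district → Fleet Permit not required.
11. occupies leased commercial space (not: operates from an industrially zoned site); vehicles 13 > 3 → Industrial Use Certificate not required.
12. sells firearms or ammunition → exempt from Trade License.
13. serves alcohol for on-premises consumption; vehicles 13 < 15 → General Business Registration not required.
14. is located in a residentially zoned district (not: is located in the designated historic district); occupies leased commercial space; sells firearms or ammunition → Historic District License not required.

Commercial Tenant License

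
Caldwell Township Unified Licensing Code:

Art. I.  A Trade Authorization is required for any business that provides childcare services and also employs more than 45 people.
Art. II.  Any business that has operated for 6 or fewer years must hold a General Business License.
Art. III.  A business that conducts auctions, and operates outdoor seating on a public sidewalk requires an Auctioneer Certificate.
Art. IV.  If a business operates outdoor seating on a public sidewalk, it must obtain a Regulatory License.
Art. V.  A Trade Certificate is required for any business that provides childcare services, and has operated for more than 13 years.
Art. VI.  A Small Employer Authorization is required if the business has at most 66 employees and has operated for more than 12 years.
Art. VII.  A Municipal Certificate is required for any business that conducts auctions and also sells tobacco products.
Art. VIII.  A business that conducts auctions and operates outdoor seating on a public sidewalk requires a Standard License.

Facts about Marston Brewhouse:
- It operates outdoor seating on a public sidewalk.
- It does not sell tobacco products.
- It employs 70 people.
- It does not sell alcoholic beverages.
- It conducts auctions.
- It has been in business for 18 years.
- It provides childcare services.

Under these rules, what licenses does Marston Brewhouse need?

Auctioneer Certificate, Regulatory License, Standard License, Trade Authorization, Trade Certificate

Art. I. provides childcare services; employees 70 > 45 → Trade Authorization required.
Art. II. years in business 18 > 6 → General Business License not required.
Art. III. conducts auctions; operates outdoor seating on a public sidewalk → Auctioneer Certificate required.
Art. IV. operates outdoor seating on a public sidewalk → Regulatory License required.
Art. V. provides childcare services; years in business 18 > 13 → Trade Certificate required.
Art. VI. employees 70 > 66; years in business 18 > 12 → Small Employer Authorization not required.
Art. VII. conducts auctions; does not sell tobacco products → Municipal Certificate not required.
Art. VIII. conducts auctions; operates outdoor seating on a public sidewalk → Standard License required.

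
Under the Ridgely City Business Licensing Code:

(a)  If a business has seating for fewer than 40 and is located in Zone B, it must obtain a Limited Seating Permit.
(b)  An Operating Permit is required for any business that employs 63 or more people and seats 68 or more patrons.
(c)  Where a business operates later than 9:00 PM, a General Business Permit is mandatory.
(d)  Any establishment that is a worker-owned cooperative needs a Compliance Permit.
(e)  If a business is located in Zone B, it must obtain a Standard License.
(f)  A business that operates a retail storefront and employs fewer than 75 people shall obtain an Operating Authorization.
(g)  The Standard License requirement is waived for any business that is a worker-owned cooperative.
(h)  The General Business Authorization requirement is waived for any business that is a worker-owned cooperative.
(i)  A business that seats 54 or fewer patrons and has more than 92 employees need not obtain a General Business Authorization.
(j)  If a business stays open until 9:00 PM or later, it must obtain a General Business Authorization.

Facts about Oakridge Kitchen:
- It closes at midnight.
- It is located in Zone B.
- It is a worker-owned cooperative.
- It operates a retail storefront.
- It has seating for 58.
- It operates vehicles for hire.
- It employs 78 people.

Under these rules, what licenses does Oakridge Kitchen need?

(a) seating 58 ≥ 40; is located in Zone B → Limited Seating Permit not required.
(b) employees 78 ≥ 63; seating 58 < 68 → Operating Permit not required.
(c) closes midnight, after 9:00 PM → General Business Permit required.
(d) is a worker-owned cooperative → Compliance Permit required.
(e) is located in Zone B → Standard License required.
(f) operates a retail storefront; employees 78 ≥ 75 → Operating Authorization not required.
(g) is a worker-owned cooperative → exempt from Standard License.
(h) is a worker-owned cooperative → exempt from General Business Authorization.
(i) seating 58 > 54; employees 78 ≤ 92 → General Business Authorization exemption does not apply.
(j) closes midnight, after 9:00 PM → General Business Authorization required.

Compliance Permit, General Business Permit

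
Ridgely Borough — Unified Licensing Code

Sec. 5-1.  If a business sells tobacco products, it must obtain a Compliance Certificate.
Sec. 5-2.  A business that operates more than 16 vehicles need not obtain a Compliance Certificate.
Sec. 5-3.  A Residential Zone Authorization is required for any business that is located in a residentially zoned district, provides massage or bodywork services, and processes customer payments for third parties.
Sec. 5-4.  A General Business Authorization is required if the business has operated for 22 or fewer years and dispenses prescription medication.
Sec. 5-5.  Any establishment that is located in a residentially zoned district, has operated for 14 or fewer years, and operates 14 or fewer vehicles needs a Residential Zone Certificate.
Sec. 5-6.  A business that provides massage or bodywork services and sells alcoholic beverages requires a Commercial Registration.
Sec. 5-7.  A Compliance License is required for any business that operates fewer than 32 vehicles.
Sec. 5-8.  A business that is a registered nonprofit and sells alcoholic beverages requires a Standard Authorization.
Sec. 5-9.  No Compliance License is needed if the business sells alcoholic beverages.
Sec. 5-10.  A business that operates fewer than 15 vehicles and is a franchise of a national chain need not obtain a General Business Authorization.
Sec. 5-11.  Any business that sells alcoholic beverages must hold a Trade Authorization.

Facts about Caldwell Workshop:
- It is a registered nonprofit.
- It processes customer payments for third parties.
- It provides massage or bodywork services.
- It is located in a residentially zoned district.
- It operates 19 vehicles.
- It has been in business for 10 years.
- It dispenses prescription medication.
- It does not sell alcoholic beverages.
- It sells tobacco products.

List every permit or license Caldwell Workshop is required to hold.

Compliance License, General Business Authorization, Residential Zone Authorization

Sec. 5-1. sells tobacco products → Compliance Certificate required.
Sec. 5-2. vehicles 19 > 16 → exempt from Compliance Certificate.
Sec. 5-3. is located in a residentially zoned district; provides massage or bodywork services; processes customer payments for third parties → Residential Zone Authorization required.
Sec. 5-4. years in business 10 ≤ 22; dispenses prescription medication → General Business Authorization required.
Sec. 5-5. is located in a residentially zoned district; years in business 10 ≤ 14; vehicles 19 > 14 → Residential Zone Certificate not required.
Sec. 5-6. provides massage or bodywork services; does not sell alcoholic beverages → Commercial Registration not required.
Sec. 5-7. vehicles 19 < 32 → Compliance License required.
Sec. 5-8. is a registered nonprofit; does not sell alcoholic beverages → Standard Authorization not required.
Sec. 5-9. does not sell alcoholic beverages → Compliance License exemption does not apply.
Sec. 5-10. vehicles 19 ≥ 15; is a registered nonprofit (not: is a franchise of a national chain) → General Business Authorization exemption does not apply.
Sec. 5-11. does not sell alcoholic beverages → Trade Authorization not required.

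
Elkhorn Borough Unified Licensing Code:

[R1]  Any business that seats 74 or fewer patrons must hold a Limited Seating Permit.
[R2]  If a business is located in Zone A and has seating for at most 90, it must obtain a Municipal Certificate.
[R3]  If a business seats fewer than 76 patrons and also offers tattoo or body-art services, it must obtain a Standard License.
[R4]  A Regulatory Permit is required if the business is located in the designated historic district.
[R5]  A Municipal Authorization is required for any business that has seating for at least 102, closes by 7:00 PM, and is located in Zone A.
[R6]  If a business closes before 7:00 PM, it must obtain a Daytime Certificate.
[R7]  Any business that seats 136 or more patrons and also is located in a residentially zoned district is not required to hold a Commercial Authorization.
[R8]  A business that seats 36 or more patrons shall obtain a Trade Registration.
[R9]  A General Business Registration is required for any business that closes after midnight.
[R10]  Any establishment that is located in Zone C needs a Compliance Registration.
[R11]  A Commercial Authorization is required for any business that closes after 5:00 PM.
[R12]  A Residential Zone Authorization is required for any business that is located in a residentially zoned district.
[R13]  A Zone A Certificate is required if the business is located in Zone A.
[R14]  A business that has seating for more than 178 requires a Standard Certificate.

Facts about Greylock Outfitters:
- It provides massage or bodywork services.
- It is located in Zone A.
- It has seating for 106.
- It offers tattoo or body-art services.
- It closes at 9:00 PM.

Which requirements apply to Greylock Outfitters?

Commercial Authorization, Trade Registration, Zone A Certificate

[R1] seating 106 > 74 → Limited Seating Permit not required.
[R2] is located in Zone A; seating 106 > 90 → Municipal Certificate not required.
[R3] seating 106 ≥ 76; offers tattoo or body-art services → Standard License not required.
[R4] is located in Zone A (not: is located in the designated historic district) → Regulatory Permit not required.
[R5] seating 106 ≥ 102; closes 9:00 PM, after 7:00 PM; is located in Zone A → Municipal Authorization not required.
[R6] closes 9:00 PM, after 7:00 PM → Daytime Certificate not required.
[R7] seating 106 < 136; is located in Zone A (not: is located in a residentially zoned district) → Commercial Authorization exemption does not apply.
[R8] seating 106 ≥ 36 → Trade Registration required.
[R9] closes 9:00 PM, at/before midnight → General Business Registration not required.
[R10] is located in Zone A (not: is located in Zone C) → Compliance Registration not required.
[R11] closes 9:00 PM, after 5:00 PM → Commercial Authorization required.
[R12] is located in Zone A (not: is located in a residentially zoned district) → Residential Zone Authorization not required.
[R13] is located in Zone A → Zone A Certificate required.
[R14] seating 106 ≤ 178 → Standard Certificate not required.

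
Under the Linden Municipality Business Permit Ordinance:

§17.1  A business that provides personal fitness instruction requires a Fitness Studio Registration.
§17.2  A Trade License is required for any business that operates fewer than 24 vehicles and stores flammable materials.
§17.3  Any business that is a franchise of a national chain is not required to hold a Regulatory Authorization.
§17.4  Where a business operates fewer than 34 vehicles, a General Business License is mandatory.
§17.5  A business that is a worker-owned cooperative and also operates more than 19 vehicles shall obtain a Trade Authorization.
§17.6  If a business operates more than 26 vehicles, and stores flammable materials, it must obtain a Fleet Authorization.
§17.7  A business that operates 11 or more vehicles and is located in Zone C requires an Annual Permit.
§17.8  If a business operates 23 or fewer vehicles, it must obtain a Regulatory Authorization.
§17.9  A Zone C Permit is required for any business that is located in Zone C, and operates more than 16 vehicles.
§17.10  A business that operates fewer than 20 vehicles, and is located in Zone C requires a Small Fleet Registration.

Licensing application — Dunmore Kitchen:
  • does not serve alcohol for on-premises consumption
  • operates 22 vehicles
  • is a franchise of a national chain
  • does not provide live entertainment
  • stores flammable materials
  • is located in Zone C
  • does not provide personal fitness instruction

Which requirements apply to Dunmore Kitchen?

Annual Permit, General Business License, Trade License, Zone C Permit

§17.1 does not provide personal fitness instruction → Fitness Studio Registration not required.
§17.2 vehicles 22 < 24; stores flammable materials → Trade License required.
§17.3 is a franchise of a national chain → exempt from Regulatory Authorization.
§17.4 vehicles 22 < 34 → General Business License required.
§17.5 is a franchise of a national chain (not: is a worker-owned cooperative); vehicles 22 > 19 → Trade Authorization not required.
§17.6 vehicles 22 ≤ 26; stores flammable materials → Fleet Authorization not required.
§17.7 vehicles 22 ≥ 11; is located in Zone C → Annual Permit required.
§17.8 vehicles 22 ≤ 23 → Regulatory Authorization required.
§17.9 is located in Zone C; vehicles 22 > 16 → Zone C Permit required.
§17.10 vehicles 22 ≥ 20; is located in Zone C → Small Fleet Registration not required.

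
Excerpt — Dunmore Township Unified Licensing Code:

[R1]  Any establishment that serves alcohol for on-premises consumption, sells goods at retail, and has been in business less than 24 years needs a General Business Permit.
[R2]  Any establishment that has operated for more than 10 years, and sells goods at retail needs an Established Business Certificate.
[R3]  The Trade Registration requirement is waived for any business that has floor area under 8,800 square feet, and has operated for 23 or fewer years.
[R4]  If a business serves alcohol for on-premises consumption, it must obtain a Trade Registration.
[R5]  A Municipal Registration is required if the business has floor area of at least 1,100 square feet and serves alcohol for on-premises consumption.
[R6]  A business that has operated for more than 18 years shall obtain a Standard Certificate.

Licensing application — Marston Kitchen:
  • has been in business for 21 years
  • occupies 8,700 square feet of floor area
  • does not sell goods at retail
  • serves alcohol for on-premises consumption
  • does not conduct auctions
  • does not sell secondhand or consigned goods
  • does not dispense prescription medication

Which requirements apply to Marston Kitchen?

Municipal Registration, Standard Certificate

[R1] serves alcohol for on-premises consumption; does not sell goods at retail; years in business 21 < 24 → General Business Permit not required.
[R2] years in business 21 > 10; does not sell goods at retail → Established Business Certificate not required.
[R3] floor area 8,700 square feet < 8,800 square feet; years in business 21 ≤ 23 → exempt from Trade Registration.
[R4] serves alcohol for on-premises consumption → Trade Registration required.
[R5] floor area 8,700 square feet ≥ 1,100 square feet; serves alcohol for on-premises consumption → Municipal Registration required.
[R6] years in business 21 > 18 → Standard Certificate required.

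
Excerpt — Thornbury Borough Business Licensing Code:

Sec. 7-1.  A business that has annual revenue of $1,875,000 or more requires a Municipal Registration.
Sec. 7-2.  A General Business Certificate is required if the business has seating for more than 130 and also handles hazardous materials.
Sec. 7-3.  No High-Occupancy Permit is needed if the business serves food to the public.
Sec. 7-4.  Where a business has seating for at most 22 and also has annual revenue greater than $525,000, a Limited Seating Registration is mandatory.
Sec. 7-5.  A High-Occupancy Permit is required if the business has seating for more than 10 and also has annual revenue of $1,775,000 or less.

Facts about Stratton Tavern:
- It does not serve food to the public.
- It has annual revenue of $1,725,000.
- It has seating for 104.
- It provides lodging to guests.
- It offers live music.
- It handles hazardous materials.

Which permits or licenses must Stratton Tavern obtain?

High-Occupancy Permit

Sec. 7-1. revenue $1,725,000 < $1,875,000 → Municipal Registration not required.
Sec. 7-2. seating 104 ≤ 130; handles hazardous materials → General Business Certificate not required.
Sec. 7-3. does not serve food to the public → High-Occupancy Permit exemption does not apply.
Sec. 7-4. seating 104 > 22; revenue $1,725,000 > $525,000 → Limited Seating Registration not required.
Sec. 7-5. seating 104 > 10; revenue $1,725,000 ≤ $1,775,000 → High-Occupancy Permit required.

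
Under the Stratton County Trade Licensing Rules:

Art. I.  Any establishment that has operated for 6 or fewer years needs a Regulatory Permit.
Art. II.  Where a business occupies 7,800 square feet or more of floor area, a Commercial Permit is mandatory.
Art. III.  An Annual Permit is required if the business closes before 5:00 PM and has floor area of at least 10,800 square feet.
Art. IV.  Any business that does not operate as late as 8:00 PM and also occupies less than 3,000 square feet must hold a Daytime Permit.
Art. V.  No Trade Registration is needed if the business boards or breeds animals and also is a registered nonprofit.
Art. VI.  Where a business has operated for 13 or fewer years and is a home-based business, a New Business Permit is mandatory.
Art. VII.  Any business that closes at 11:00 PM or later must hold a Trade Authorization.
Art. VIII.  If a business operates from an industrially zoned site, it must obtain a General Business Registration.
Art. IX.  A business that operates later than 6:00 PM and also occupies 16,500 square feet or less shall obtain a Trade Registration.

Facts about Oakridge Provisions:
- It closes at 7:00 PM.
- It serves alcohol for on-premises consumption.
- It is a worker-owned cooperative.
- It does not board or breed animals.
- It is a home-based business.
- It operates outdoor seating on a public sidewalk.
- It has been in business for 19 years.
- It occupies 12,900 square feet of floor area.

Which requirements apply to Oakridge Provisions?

Art. I. years in business 19 > 6 → Regulatory Permit not required.
Art. II. floor area 12,900 square feet ≥ 7,800 square feet → Commercial Permit required.
Art. III. closes 7:00 PM, after 5:00 PM; floor area 12,900 square feet ≥ 10,800 square feet → Annual Permit not required.
Art. IV. closes 7:00 PM, at/before 8:00 PM; floor area 12,900 square feet ≥ 3,000 square feet → Daytime Permit not required.
Art. V. does not board or breed animals; is a worker-owned cooperative (not: is a registered nonprofit) → Trade Registration exemption does not apply.
Art. VI. years in business 19 > 13; is a home-based business → New Business Permit not required.
Art. VII. closes 7:00 PM, at/before 11:00 PM → Trade Authorization not required.
Art. VIII. is a home-based business (not: operates from an industrially zoned site) → General Business Registration not required.
Art. IX. closes 7:00 PM, after 6:00 PM; floor area 12,900 square feet ≤ 16,500 square feet → Trade Registration required.

Commercial Permit, Trade Registration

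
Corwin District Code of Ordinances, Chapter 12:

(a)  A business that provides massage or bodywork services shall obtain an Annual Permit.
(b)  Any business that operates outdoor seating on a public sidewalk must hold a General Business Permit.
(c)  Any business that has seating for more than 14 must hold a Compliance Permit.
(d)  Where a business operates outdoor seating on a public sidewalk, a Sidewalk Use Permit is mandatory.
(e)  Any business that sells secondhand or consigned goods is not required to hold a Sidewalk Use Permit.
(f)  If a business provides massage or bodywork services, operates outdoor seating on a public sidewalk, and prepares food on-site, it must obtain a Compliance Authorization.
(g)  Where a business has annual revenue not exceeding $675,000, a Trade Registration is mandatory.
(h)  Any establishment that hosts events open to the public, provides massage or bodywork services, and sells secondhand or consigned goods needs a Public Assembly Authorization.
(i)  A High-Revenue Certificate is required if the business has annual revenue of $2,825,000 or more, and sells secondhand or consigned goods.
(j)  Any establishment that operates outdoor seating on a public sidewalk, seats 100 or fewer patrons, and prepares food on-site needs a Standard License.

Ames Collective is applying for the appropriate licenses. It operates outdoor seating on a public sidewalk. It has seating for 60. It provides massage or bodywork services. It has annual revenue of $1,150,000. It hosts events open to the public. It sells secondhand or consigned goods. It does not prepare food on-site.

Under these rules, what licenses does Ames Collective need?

(a) provides massage or bodywork services → Annual Permit required.
(b) operates outdoor seating on a public sidewalk → General Business Permit required.
(c) seating 60 > 14 → Compliance Permit required.
(d) operates outdoor seating on a public sidewalk → Sidewalk Use Permit required.
(e) sells secondhand or consigned goods → exempt from Sidewalk Use Permit.
(f) provides massage or bodywork services; operates outdoor seating on a public sidewalk; does not prepare food on-site → Compliance Authorization not required.
(g) revenue $1,150,000 > $675,000 → Trade Registration not required.
(h) hosts events open to the public; provides massage or bodywork services; sells secondhand or consigned goods → Public Assembly Authorization required.
(i) revenue $1,150,000 < $2,825,000; sells secondhand or consigned goods → High-Revenue Certificate not required.
(j) operates outdoor seating on a public sidewalk; seating 60 ≤ 100; does not prepare food on-site → Standard License not required.

Annual Permit, Compliance Permit, General Business Permit, Public Assembly Authorization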